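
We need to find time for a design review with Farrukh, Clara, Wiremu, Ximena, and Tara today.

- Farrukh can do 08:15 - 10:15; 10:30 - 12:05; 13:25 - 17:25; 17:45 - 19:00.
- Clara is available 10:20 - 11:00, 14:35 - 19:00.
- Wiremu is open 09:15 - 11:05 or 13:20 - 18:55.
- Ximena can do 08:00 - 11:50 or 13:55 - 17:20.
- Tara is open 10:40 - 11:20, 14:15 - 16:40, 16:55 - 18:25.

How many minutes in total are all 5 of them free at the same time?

170

Farrukh ∩ Clara: 10:30-11:00, 14:35-17:25, 17:45-19:00.
Farrukh ∩ Clara ∩ Wiremu: 10:30-11:00, 14:35-17:25, 17:45-18:55.
Farrukh ∩ Clara ∩ Wiremu ∩ Ximena: 10:30-11:00, 14:35-17:20.
Farrukh ∩ Clara ∩ Wiremu ∩ Ximena ∩ Tara: 10:40-11:00, 14:35-16:40, 16:55-17:20.
Those are the intersection windows.
Summing the common windows: 20 + 125 + 25 = 170 minutes.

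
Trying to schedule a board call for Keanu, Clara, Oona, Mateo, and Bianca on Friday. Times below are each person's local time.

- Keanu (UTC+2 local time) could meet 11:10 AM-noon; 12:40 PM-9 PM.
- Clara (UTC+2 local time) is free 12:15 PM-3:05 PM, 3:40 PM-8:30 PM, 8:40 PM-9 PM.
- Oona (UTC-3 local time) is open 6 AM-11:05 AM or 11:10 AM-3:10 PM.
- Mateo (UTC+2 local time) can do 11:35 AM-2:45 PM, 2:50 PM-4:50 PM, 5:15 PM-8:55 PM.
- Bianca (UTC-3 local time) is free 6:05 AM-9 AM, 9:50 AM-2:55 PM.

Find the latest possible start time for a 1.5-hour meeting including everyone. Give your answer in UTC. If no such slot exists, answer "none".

Keanu in UTC: 09:10-10:00, 10:40-19:00 (subtract 2h to convert from UTC+2).
Clara in UTC: 10:15-13:05, 13:40-18:30, 18:40-19:00 (subtract 2h to convert from UTC+2).
Oona in UTC: 09:00-14:05, 14:10-18:10 (add 3h to convert from UTC-3).
Mateo in UTC: 09:35-12:45, 12:50-14:50, 15:15-18:55 (subtract 2h to convert from UTC+2).
Bianca in UTC: 09:05-12:00, 12:50-17:55 (add 3h to convert from UTC-3).
Keanu ∩ Clara: 10:40-13:05, 13:40-18:30, 18:40-19:00.
Keanu ∩ Clara ∩ Oona: 10:40-13:05, 13:40-14:05, 14:10-18:10.
Keanu ∩ Clara ∩ Oona ∩ Mateo: 10:40-12:45, 12:50-13:05, 13:40-14:05, 14:10-14:50, 15:15-18:10.
Keanu ∩ Clara ∩ Oona ∩ Mateo ∩ Bianca: 10:40-12:00, 12:50-13:05, 13:40-14:05, 14:10-14:50, 15:15-17:55.
The last common window of at least 90 minutes is 15:15-17:55; a 90-minute meeting can start as late as 16:25 and still end by 17:55.

16:25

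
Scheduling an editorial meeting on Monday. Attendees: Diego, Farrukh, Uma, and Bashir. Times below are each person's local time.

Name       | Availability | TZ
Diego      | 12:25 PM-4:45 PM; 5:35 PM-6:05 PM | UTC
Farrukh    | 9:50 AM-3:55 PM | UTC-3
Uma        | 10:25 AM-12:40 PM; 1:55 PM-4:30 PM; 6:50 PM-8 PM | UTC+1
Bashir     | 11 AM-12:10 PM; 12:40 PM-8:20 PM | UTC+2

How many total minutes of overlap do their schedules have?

170

Diego in UTC: 12:25-16:45, 17:35-18:05.
Farrukh in UTC: 12:50-18:55 (add 3h to convert from UTC-3).
Uma in UTC: 09:25-11:40, 12:55-15:30, 17:50-19:00 (subtract 1h to convert from UTC+1).
Bashir in UTC: 09:00-10:10, 10:40-18:20 (subtract 2h to convert from UTC+2).
Diego ∩ Farrukh: 12:50-16:45, 17:35-18:05.
Diego ∩ Farrukh ∩ Uma: 12:55-15:30, 17:50-18:05.
Diego ∩ Farrukh ∩ Uma ∩ Bashir: 12:55-15:30, 17:50-18:05.
Those are the intersection windows.
Summing the common windows: 155 + 15 = 170 minutes.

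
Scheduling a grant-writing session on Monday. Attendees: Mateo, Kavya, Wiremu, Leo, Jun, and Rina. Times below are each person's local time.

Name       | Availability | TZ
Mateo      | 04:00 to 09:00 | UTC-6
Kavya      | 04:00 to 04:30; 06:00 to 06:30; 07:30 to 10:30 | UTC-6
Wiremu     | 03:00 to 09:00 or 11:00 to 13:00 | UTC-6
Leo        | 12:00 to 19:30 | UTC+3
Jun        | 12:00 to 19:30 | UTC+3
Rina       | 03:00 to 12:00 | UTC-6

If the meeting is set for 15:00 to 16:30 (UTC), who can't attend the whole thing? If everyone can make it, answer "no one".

Mateo in UTC: 10:00-15:00 (add 6h to convert from UTC-6).
Kavya in UTC: 10:00-10:30, 12:00-12:30, 13:30-16:30 (add 6h to convert from UTC-6).
Wiremu in UTC: 09:00-15:00, 17:00-19:00 (add 6h to convert from UTC-6).
Leo in UTC: 09:00-16:30 (subtract 3h to convert from UTC+3).
Jun in UTC: 09:00-16:30 (subtract 3h to convert from UTC+3).
Rina in UTC: 09:00-18:00 (add 6h to convert from UTC-6).
Mateo: not fully free for 15:00-16:30. Kavya: free for 15:00-16:30. Wiremu: not fully free for 15:00-16:30. Leo: free for 15:00-16:30. Jun: free for 15:00-16:30. Rina: free for 15:00-16:30.

Mateo, Wiremu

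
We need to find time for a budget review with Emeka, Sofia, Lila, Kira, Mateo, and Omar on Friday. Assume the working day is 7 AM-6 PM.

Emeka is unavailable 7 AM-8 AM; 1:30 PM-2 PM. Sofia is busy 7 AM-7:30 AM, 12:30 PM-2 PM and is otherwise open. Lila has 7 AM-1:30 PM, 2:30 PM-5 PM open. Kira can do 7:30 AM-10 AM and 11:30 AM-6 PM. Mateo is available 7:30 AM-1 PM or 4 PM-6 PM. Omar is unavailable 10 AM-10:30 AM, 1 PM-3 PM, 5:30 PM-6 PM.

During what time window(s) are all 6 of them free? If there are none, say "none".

Emeka free: 08:00-13:30, 14:00-18:00 (invert busy blocks within the working day).
Sofia free: 07:30-12:30, 14:00-18:00 (invert busy blocks within the working day).
Lila free: 07:00-13:30, 14:30-17:00.
Kira free: 07:30-10:00, 11:30-18:00.
Mateo free: 07:30-13:00, 16:00-18:00.
Omar free: 07:00-10:00, 10:30-13:00, 15:00-17:30 (invert busy blocks within the working day).
Emeka ∩ Sofia: 08:00-12:30, 14:00-18:00.
Emeka ∩ Sofia ∩ Lila: 08:00-12:30, 14:30-17:00.
Emeka ∩ Sofia ∩ Lila ∩ Kira: 08:00-10:00, 11:30-12:30, 14:30-17:00.
Emeka ∩ Sofia ∩ Lila ∩ Kira ∩ Mateo: 08:00-10:00, 11:30-12:30, 16:00-17:00.
Emeka ∩ Sofia ∩ Lila ∩ Kira ∩ Mateo ∩ Omar: 08:00-10:00, 11:30-12:30, 16:00-17:00.
Those are the intersection windows.

08:00-10:00, 11:30-12:30, 16:00-17:00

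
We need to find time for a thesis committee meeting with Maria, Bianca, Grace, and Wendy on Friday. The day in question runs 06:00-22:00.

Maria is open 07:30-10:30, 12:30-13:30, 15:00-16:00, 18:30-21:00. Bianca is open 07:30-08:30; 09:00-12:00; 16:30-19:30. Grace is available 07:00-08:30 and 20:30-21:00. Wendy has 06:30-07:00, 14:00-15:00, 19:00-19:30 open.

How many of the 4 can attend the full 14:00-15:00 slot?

1

Wendy can make the full 14:00-15:00 slot — that's 1.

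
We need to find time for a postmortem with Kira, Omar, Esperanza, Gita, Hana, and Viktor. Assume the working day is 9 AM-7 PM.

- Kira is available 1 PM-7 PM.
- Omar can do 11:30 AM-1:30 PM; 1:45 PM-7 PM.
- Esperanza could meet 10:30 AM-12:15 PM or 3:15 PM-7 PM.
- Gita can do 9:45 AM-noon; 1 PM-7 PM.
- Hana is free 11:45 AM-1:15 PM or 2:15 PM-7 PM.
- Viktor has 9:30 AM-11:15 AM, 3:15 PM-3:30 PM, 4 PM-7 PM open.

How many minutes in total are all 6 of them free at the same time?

Kira ∩ Omar: 13:00-13:30, 13:45-19:00.
Kira ∩ Omar ∩ Esperanza: 15:15-19:00.
Kira ∩ Omar ∩ Esperanza ∩ Gita: 15:15-19:00.
Kira ∩ Omar ∩ Esperanza ∩ Gita ∩ Hana: 15:15-19:00.
Kira ∩ Omar ∩ Esperanza ∩ Gita ∩ Hana ∩ Viktor: 15:15-15:30, 16:00-19:00.
Summing the common windows: 15 + 180 = 195 minutes.

195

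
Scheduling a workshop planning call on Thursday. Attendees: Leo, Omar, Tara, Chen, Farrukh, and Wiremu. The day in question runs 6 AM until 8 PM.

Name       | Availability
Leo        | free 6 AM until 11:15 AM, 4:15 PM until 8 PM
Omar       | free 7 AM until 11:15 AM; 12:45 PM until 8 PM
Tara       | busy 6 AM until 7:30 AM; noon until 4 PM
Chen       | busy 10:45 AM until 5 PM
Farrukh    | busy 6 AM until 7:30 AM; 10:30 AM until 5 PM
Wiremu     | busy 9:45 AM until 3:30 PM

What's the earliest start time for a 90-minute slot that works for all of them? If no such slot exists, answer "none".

07:30

Leo free: 06:00-11:15, 16:15-20:00.
Omar free: 07:00-11:15, 12:45-20:00.
Tara free: 07:30-12:00, 16:00-20:00 (invert busy blocks within the working day).
Chen free: 06:00-10:45, 17:00-20:00 (invert busy blocks within the working day).
Farrukh free: 07:30-10:30, 17:00-20:00 (invert busy blocks within the working day).
Wiremu free: 06:00-09:45, 15:30-20:00 (invert busy blocks within the working day).
Leo ∩ Omar: 07:00-11:15, 16:15-20:00.
Leo ∩ Omar ∩ Tara: 07:30-11:15, 16:15-20:00.
Leo ∩ Omar ∩ Tara ∩ Chen: 07:30-10:45, 17:00-20:00.
Leo ∩ Omar ∩ Tara ∩ Chen ∩ Farrukh: 07:30-10:30, 17:00-20:00.
Leo ∩ Omar ∩ Tara ∩ Chen ∩ Farrukh ∩ Wiremu: 07:30-09:45, 17:00-20:00.
The first common window of at least 90 minutes is 07:30-09:45, so the earliest start is 07:30.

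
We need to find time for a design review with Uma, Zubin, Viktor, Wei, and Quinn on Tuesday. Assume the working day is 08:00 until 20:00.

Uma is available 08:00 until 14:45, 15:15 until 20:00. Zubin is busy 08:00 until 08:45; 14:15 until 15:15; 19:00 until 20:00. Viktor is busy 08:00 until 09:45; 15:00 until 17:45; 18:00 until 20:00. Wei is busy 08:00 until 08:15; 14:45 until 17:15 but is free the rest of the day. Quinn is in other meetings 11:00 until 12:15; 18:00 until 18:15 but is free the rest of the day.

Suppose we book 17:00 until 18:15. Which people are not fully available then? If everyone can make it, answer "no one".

Quinn, Viktor, Wei

Uma free: 08:00-14:45, 15:15-20:00.
Zubin free: 08:45-14:15, 15:15-19:00 (invert busy blocks within the working day).
Viktor free: 09:45-15:00, 17:45-18:00 (invert busy blocks within the working day).
Wei free: 08:15-14:45, 17:15-20:00 (invert busy blocks within the working day).
Quinn free: 08:00-11:00, 12:15-18:00, 18:15-20:00 (invert busy blocks within the working day).
Uma: free for 17:00-18:15. Zubin: free for 17:00-18:15. Viktor: not fully free for 17:00-18:15. Wei: not fully free for 17:00-18:15. Quinn: not fully free for 17:00-18:15.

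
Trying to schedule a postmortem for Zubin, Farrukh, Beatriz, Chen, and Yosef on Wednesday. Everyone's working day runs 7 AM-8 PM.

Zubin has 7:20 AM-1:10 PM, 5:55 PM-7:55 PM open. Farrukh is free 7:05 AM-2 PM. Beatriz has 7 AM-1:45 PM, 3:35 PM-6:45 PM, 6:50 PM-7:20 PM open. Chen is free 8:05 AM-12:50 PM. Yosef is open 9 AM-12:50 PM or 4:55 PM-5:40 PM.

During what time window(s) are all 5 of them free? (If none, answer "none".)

09:00-12:50

Zubin ∩ Farrukh: 07:20-13:10.
Zubin ∩ Farrukh ∩ Beatriz: 07:20-13:10.
Zubin ∩ Farrukh ∩ Beatriz ∩ Chen: 08:05-12:50.
Zubin ∩ Farrukh ∩ Beatriz ∩ Chen ∩ Yosef: 09:00-12:50.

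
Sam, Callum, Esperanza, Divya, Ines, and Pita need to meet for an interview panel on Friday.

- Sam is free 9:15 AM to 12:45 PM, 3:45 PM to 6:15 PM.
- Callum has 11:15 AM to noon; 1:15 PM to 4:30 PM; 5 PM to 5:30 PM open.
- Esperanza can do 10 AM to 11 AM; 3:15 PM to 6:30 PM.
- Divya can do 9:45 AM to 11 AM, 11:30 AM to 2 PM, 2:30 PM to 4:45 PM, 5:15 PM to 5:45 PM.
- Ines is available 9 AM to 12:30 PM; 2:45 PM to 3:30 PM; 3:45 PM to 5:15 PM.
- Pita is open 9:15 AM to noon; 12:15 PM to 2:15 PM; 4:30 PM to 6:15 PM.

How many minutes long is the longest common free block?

Sam ∩ Callum: 11:15-12:00, 15:45-16:30, 17:00-17:30.
Sam ∩ Callum ∩ Esperanza: 15:45-16:30, 17:00-17:30.
Sam ∩ Callum ∩ Esperanza ∩ Divya: 15:45-16:30, 17:15-17:30.
Sam ∩ Callum ∩ Esperanza ∩ Divya ∩ Ines: 15:45-16:30.
Sam ∩ Callum ∩ Esperanza ∩ Divya ∩ Ines ∩ Pita: ∅.
There is no time when everyone is free.
No common window exists, so the longest block is 0 minutes.

0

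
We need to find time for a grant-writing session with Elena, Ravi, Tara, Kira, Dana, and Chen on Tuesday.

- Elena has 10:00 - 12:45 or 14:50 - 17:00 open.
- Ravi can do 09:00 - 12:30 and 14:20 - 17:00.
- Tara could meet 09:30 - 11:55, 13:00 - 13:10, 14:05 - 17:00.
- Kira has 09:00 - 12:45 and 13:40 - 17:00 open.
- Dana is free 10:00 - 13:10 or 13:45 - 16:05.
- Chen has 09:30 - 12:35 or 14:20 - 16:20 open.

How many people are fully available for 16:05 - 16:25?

Elena, Ravi, Tara, and Kira can make the full 16:05-16:25 slot — that's 4.

4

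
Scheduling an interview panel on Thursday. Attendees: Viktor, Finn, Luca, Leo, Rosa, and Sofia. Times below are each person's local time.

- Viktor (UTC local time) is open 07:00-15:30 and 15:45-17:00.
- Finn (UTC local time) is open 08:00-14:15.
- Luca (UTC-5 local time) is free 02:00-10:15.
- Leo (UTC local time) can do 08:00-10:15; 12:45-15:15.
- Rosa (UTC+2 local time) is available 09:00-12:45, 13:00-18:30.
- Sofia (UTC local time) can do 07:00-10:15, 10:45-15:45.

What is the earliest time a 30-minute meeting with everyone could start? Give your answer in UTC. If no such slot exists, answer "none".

Viktor in UTC: 07:00-15:30, 15:45-17:00.
Finn in UTC: 08:00-14:15.
Luca in UTC: 07:00-15:15 (add 5h to convert from UTC-5).
Leo in UTC: 08:00-10:15, 12:45-15:15.
Rosa in UTC: 07:00-10:45, 11:00-16:30 (subtract 2h to convert from UTC+2).
Sofia in UTC: 07:00-10:15, 10:45-15:45.
Viktor ∩ Finn: 08:00-14:15.
Viktor ∩ Finn ∩ Luca: 08:00-14:15.
Viktor ∩ Finn ∩ Luca ∩ Leo: 08:00-10:15, 12:45-14:15.
Viktor ∩ Finn ∩ Luca ∩ Leo ∩ Rosa: 08:00-10:15, 12:45-14:15.
Viktor ∩ Finn ∩ Luca ∩ Leo ∩ Rosa ∩ Sofia: 08:00-10:15, 12:45-14:15.
So the common availability across everyone is 08:00-10:15, 12:45-14:15.
The first common window of at least 30 minutes is 08:00-10:15, so the earliest start is 08:00.

08:00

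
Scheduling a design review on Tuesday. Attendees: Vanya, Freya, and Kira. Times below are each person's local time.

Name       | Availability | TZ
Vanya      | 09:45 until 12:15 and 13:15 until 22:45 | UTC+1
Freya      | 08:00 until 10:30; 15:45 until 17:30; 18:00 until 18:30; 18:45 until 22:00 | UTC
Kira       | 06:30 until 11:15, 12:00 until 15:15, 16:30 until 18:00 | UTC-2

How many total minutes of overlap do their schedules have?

Vanya in UTC: 08:45-11:15, 12:15-21:45 (subtract 1h to convert from UTC+1).
Freya in UTC: 08:00-10:30, 15:45-17:30, 18:00-18:30, 18:45-22:00.
Kira in UTC: 08:30-13:15, 14:00-17:15, 18:30-20:00 (add 2h to convert from UTC-2).
Vanya ∩ Freya: 08:45-10:30, 15:45-17:30, 18:00-18:30, 18:45-21:45.
Vanya ∩ Freya ∩ Kira: 08:45-10:30, 15:45-17:15, 18:45-20:00.
Those are the intersection windows.
Summing the common windows: 105 + 90 + 75 = 270 minutes.

270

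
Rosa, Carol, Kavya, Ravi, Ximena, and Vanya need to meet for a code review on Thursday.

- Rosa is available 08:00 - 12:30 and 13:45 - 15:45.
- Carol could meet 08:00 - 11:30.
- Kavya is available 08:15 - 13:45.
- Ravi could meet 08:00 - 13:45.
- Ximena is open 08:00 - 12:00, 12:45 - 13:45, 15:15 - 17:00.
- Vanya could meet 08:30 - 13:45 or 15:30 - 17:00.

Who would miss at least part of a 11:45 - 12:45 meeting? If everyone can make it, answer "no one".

Rosa: not fully free for 11:45-12:45. Carol: not fully free for 11:45-12:45. Kavya: free for 11:45-12:45. Ravi: free for 11:45-12:45. Ximena: not fully free for 11:45-12:45. Vanya: free for 11:45-12:45.

Carol, Rosa, Ximena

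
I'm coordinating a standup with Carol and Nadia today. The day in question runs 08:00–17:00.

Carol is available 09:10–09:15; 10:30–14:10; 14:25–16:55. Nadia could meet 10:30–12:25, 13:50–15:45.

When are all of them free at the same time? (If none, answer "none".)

10:30-12:25, 13:50-14:10, 14:25-15:45

Carol ∩ Nadia: 10:30-12:25, 13:50-14:10, 14:25-15:45.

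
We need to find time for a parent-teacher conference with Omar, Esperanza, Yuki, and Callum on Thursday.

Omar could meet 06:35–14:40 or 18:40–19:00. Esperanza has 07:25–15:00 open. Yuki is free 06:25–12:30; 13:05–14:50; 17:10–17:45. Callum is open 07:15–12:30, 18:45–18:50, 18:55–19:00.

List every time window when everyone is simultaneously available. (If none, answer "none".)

07:25-12:30

Omar ∩ Esperanza: 07:25-14:40.
Omar ∩ Esperanza ∩ Yuki: 07:25-12:30, 13:05-14:40.
Omar ∩ Esperanza ∩ Yuki ∩ Callum: 07:25-12:30.
Those are the intersection windows.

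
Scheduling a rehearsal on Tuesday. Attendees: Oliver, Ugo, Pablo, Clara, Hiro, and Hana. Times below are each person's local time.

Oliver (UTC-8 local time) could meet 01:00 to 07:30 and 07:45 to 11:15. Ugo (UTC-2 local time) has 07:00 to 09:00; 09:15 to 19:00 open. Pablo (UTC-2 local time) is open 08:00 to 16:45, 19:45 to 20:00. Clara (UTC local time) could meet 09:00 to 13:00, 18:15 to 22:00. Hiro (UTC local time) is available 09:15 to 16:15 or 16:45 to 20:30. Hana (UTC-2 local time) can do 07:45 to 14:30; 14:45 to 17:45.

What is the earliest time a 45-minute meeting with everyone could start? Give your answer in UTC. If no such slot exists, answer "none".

Oliver in UTC: 09:00-15:30, 15:45-19:15 (add 8h to convert from UTC-8).
Ugo in UTC: 09:00-11:00, 11:15-21:00 (add 2h to convert from UTC-2).
Pablo in UTC: 10:00-18:45, 21:45-22:00 (add 2h to convert from UTC-2).
Clara in UTC: 09:00-13:00, 18:15-22:00.
Hiro in UTC: 09:15-16:15, 16:45-20:30.
Hana in UTC: 09:45-16:30, 16:45-19:45 (add 2h to convert from UTC-2).
Oliver ∩ Ugo: 09:00-11:00, 11:15-15:30, 15:45-19:15.
Oliver ∩ Ugo ∩ Pablo: 10:00-11:00, 11:15-15:30, 15:45-18:45.
Oliver ∩ Ugo ∩ Pablo ∩ Clara: 10:00-11:00, 11:15-13:00, 18:15-18:45.
Oliver ∩ Ugo ∩ Pablo ∩ Clara ∩ Hiro: 10:00-11:00, 11:15-13:00, 18:15-18:45.
Oliver ∩ Ugo ∩ Pablo ∩ Clara ∩ Hiro ∩ Hana: 10:00-11:00, 11:15-13:00, 18:15-18:45.
The first common window of at least 45 minutes is 10:00-11:00, so the earliest start is 10:00.

10:00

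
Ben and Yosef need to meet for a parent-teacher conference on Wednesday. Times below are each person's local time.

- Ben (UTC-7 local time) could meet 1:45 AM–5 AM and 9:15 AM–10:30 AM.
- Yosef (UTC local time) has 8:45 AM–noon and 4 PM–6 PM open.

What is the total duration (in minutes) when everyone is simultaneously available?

270

Ben in UTC: 08:45-12:00, 16:15-17:30 (add 7h to convert from UTC-7).
Yosef in UTC: 08:45-12:00, 16:00-18:00.
Ben ∩ Yosef: 08:45-12:00, 16:15-17:30.
So the common availability across everyone is 08:45-12:00, 16:15-17:30.
Summing the common windows: 195 + 75 = 270 minutes.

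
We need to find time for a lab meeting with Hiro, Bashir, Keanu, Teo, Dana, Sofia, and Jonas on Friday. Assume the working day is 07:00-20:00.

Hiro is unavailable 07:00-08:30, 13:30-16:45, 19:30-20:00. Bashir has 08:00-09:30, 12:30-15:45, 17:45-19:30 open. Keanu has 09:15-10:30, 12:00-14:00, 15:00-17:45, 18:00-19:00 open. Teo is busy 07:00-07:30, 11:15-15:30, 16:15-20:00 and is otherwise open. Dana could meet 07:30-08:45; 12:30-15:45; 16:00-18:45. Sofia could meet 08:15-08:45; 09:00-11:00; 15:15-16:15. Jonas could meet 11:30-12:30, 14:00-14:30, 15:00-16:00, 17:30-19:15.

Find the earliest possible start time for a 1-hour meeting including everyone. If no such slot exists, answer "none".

Hiro free: 08:30-13:30, 16:45-19:30 (invert busy blocks within the working day).
Bashir free: 08:00-09:30, 12:30-15:45, 17:45-19:30.
Keanu free: 09:15-10:30, 12:00-14:00, 15:00-17:45, 18:00-19:00.
Teo free: 07:30-11:15, 15:30-16:15 (invert busy blocks within the working day).
Dana free: 07:30-08:45, 12:30-15:45, 16:00-18:45.
Sofia free: 08:15-08:45, 09:00-11:00, 15:15-16:15.
Jonas free: 11:30-12:30, 14:00-14:30, 15:00-16:00, 17:30-19:15.
Hiro ∩ Bashir: 08:30-09:30, 12:30-13:30, 17:45-19:30.
Hiro ∩ Bashir ∩ Keanu: 09:15-09:30, 12:30-13:30, 18:00-19:00.
Hiro ∩ Bashir ∩ Keanu ∩ Teo: 09:15-09:30.
Hiro ∩ Bashir ∩ Keanu ∩ Teo ∩ Dana: ∅.
Hiro ∩ Bashir ∩ Keanu ∩ Teo ∩ Dana ∩ Sofia: ∅.
Hiro ∩ Bashir ∩ Keanu ∩ Teo ∩ Dana ∩ Sofia ∩ Jonas: ∅.
There is no time when everyone is free.
No common window is at least 60 minutes long.

none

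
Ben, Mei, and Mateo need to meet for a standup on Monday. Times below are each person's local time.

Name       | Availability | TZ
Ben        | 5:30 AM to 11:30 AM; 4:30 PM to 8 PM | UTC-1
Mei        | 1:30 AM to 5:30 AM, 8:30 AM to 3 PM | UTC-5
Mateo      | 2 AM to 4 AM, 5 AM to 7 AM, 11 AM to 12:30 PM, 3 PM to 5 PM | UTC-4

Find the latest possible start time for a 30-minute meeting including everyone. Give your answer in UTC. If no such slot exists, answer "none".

19:30

Ben in UTC: 06:30-12:30, 17:30-21:00 (add 1h to convert from UTC-1).
Mei in UTC: 06:30-10:30, 13:30-20:00 (add 5h to convert from UTC-5).
Mateo in UTC: 06:00-08:00, 09:00-11:00, 15:00-16:30, 19:00-21:00 (add 4h to convert from UTC-4).
Ben ∩ Mei: 06:30-10:30, 17:30-20:00.
Ben ∩ Mei ∩ Mateo: 06:30-08:00, 09:00-10:30, 19:00-20:00.
The last common window of at least 30 minutes is 19:00-20:00; a 30-minute meeting can start as late as 19:30 and still end by 20:00.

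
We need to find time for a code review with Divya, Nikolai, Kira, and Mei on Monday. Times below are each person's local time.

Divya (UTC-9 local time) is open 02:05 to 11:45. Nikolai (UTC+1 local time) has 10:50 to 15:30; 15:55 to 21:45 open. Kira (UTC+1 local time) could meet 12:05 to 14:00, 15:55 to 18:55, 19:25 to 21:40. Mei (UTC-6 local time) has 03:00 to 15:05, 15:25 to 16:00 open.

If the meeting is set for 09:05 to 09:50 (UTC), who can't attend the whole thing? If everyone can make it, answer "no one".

Divya in UTC: 11:05-20:45 (add 9h to convert from UTC-9).
Nikolai in UTC: 09:50-14:30, 14:55-20:45 (subtract 1h to convert from UTC+1).
Kira in UTC: 11:05-13:00, 14:55-17:55, 18:25-20:40 (subtract 1h to convert from UTC+1).
Mei in UTC: 09:00-21:05, 21:25-22:00 (add 6h to convert from UTC-6).
Divya: not fully free for 09:05-09:50. Nikolai: not fully free for 09:05-09:50. Kira: not fully free for 09:05-09:50. Mei: free for 09:05-09:50.

Divya, Kira, Nikolai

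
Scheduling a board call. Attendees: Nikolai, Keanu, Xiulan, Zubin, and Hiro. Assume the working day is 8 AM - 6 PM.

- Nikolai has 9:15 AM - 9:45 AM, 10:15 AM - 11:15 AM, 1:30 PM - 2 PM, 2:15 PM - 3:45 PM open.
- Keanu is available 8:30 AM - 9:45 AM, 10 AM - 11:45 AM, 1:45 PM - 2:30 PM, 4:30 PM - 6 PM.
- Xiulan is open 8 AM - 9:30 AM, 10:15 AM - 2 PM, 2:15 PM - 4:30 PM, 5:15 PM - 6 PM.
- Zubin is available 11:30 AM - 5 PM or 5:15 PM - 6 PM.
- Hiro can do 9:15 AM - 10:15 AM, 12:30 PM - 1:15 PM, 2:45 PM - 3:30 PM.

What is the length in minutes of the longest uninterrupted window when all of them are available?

0

Nikolai ∩ Keanu: 09:15-09:45, 10:15-11:15, 13:45-14:00, 14:15-14:30.
Nikolai ∩ Keanu ∩ Xiulan: 09:15-09:30, 10:15-11:15, 13:45-14:00, 14:15-14:30.
Nikolai ∩ Keanu ∩ Xiulan ∩ Zubin: 13:45-14:00, 14:15-14:30.
Nikolai ∩ Keanu ∩ Xiulan ∩ Zubin ∩ Hiro: ∅.
There is no time when everyone is free.
No common window exists, so the longest block is 0 minutes.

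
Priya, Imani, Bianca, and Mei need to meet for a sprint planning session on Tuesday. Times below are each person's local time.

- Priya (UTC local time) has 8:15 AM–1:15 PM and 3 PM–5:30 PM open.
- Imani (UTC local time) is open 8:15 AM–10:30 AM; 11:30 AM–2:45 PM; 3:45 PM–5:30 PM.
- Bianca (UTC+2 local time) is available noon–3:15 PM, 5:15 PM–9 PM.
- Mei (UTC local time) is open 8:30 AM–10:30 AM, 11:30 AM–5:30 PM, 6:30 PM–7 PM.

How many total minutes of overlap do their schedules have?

Priya in UTC: 08:15-13:15, 15:00-17:30.
Imani in UTC: 08:15-10:30, 11:30-14:45, 15:45-17:30.
Bianca in UTC: 10:00-13:15, 15:15-19:00 (subtract 2h to convert from UTC+2).
Mei in UTC: 08:30-10:30, 11:30-17:30, 18:30-19:00.
Priya ∩ Imani: 08:15-10:30, 11:30-13:15, 15:45-17:30.
Priya ∩ Imani ∩ Bianca: 10:00-10:30, 11:30-13:15, 15:45-17:30.
Priya ∩ Imani ∩ Bianca ∩ Mei: 10:00-10:30, 11:30-13:15, 15:45-17:30.
Summing the common windows: 30 + 105 + 105 = 240 minutes.

240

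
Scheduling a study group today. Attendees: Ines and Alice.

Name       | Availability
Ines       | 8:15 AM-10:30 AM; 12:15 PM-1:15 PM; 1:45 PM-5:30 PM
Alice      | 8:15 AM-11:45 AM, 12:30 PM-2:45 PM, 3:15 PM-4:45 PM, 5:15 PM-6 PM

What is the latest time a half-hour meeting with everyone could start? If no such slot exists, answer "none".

Ines ∩ Alice: 08:15-10:30, 12:30-13:15, 13:45-14:45, 15:15-16:45, 17:15-17:30.
The last common window of at least 30 minutes is 15:15-16:45; a 30-minute meeting can start as late as 16:15 and still end by 16:45.

16:15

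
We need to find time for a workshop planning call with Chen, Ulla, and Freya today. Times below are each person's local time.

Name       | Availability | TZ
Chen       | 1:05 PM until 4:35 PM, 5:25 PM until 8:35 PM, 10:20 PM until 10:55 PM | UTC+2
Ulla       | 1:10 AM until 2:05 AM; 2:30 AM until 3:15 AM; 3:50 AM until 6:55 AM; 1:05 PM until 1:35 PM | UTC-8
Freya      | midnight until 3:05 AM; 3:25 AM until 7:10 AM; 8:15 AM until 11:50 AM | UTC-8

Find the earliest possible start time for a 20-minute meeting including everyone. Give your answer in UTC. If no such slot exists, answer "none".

11:50

Chen in UTC: 11:05-14:35, 15:25-18:35, 20:20-20:55 (subtract 2h to convert from UTC+2).
Ulla in UTC: 09:10-10:05, 10:30-11:15, 11:50-14:55, 21:05-21:35 (add 8h to convert from UTC-8).
Freya in UTC: 08:00-11:05, 11:25-15:10, 16:15-19:50 (add 8h to convert from UTC-8).
Chen ∩ Ulla: 11:05-11:15, 11:50-14:35.
Chen ∩ Ulla ∩ Freya: 11:50-14:35.
Those are the intersection windows.
The first common window of at least 20 minutes is 11:50-14:35, so the earliest start is 11:50.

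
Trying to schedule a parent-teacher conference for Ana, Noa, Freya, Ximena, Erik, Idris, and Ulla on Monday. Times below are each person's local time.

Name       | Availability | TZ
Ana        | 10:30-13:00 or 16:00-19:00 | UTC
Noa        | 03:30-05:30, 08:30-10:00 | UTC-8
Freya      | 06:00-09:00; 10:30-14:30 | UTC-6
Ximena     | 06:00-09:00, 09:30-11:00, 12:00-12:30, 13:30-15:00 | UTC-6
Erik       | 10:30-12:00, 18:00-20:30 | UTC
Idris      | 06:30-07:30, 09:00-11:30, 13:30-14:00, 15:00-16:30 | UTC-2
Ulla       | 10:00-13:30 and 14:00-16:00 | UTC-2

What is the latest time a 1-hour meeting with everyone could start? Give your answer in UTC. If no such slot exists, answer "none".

none

Ana in UTC: 10:30-13:00, 16:00-19:00.
Noa in UTC: 11:30-13:30, 16:30-18:00 (add 8h to convert from UTC-8).
Freya in UTC: 12:00-15:00, 16:30-20:30 (add 6h to convert from UTC-6).
Ximena in UTC: 12:00-15:00, 15:30-17:00, 18:00-18:30, 19:30-21:00 (add 6h to convert from UTC-6).
Erik in UTC: 10:30-12:00, 18:00-20:30.
Idris in UTC: 08:30-09:30, 11:00-13:30, 15:30-16:00, 17:00-18:30 (add 2h to convert from UTC-2).
Ulla in UTC: 12:00-15:30, 16:00-18:00 (add 2h to convert from UTC-2).
Ana ∩ Noa: 11:30-13:00, 16:30-18:00.
Ana ∩ Noa ∩ Freya: 12:00-13:00, 16:30-18:00.
Ana ∩ Noa ∩ Freya ∩ Ximena: 12:00-13:00, 16:30-17:00.
Ana ∩ Noa ∩ Freya ∩ Ximena ∩ Erik: ∅.
Ana ∩ Noa ∩ Freya ∩ Ximena ∩ Erik ∩ Idris: ∅.
Ana ∩ Noa ∩ Freya ∩ Ximena ∩ Erik ∩ Idris ∩ Ulla: ∅.
There is no time when everyone is free.
No common window is at least 60 minutes long.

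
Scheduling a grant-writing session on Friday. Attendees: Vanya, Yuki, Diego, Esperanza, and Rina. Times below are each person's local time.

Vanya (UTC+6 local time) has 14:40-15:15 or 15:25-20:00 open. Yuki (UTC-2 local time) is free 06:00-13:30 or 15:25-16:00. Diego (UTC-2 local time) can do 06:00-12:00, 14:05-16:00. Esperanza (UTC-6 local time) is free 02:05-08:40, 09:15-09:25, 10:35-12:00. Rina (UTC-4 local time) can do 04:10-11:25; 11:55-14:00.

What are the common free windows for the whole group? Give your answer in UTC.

08:40-09:15, 09:25-14:00

Vanya in UTC: 08:40-09:15, 09:25-14:00 (subtract 6h to convert from UTC+6).
Yuki in UTC: 08:00-15:30, 17:25-18:00 (add 2h to convert from UTC-2).
Diego in UTC: 08:00-14:00, 16:05-18:00 (add 2h to convert from UTC-2).
Esperanza in UTC: 08:05-14:40, 15:15-15:25, 16:35-18:00 (add 6h to convert from UTC-6).
Rina in UTC: 08:10-15:25, 15:55-18:00 (add 4h to convert from UTC-4).
Vanya ∩ Yuki: 08:40-09:15, 09:25-14:00.
Vanya ∩ Yuki ∩ Diego: 08:40-09:15, 09:25-14:00.
Vanya ∩ Yuki ∩ Diego ∩ Esperanza: 08:40-09:15, 09:25-14:00.
Vanya ∩ Yuki ∩ Diego ∩ Esperanza ∩ Rina: 08:40-09:15, 09:25-14:00.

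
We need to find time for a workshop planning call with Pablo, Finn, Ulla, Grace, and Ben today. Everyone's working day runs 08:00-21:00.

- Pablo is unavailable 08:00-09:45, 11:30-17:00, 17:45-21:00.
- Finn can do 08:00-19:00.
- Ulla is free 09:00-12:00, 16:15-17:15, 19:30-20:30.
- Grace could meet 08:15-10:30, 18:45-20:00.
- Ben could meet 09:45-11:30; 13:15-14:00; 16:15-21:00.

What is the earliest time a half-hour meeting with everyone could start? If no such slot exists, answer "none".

09:45

Pablo free: 09:45-11:30, 17:00-17:45 (invert busy blocks within the working day).
Finn free: 08:00-19:00.
Ulla free: 09:00-12:00, 16:15-17:15, 19:30-20:30.
Grace free: 08:15-10:30, 18:45-20:00.
Ben free: 09:45-11:30, 13:15-14:00, 16:15-21:00.
Pablo ∩ Finn: 09:45-11:30, 17:00-17:45.
Pablo ∩ Finn ∩ Ulla: 09:45-11:30, 17:00-17:15.
Pablo ∩ Finn ∩ Ulla ∩ Grace: 09:45-10:30.
Pablo ∩ Finn ∩ Ulla ∩ Grace ∩ Ben: 09:45-10:30.
The first common window of at least 30 minutes is 09:45-10:30, so the earliest start is 09:45.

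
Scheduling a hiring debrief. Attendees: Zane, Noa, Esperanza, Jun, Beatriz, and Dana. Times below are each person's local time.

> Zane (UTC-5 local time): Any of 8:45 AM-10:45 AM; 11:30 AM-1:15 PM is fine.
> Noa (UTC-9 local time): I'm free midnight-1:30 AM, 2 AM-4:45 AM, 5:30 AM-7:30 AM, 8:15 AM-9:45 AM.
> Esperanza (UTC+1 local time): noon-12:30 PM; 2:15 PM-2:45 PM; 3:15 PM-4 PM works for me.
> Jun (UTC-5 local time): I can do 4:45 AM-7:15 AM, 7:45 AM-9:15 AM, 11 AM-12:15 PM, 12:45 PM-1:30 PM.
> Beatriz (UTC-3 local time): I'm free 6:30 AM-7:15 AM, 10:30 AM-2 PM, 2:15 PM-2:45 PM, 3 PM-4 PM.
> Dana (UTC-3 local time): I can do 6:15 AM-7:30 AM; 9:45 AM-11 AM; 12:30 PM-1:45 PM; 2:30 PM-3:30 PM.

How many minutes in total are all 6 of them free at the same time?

Zane in UTC: 13:45-15:45, 16:30-18:15 (add 5h to convert from UTC-5).
Noa in UTC: 09:00-10:30, 11:00-13:45, 14:30-16:30, 17:15-18:45 (add 9h to convert from UTC-9).
Esperanza in UTC: 11:00-11:30, 13:15-13:45, 14:15-15:00 (subtract 1h to convert from UTC+1).
Jun in UTC: 09:45-12:15, 12:45-14:15, 16:00-17:15, 17:45-18:30 (add 5h to convert from UTC-5).
Beatriz in UTC: 09:30-10:15, 13:30-17:00, 17:15-17:45, 18:00-19:00 (add 3h to convert from UTC-3).
Dana in UTC: 09:15-10:30, 12:45-14:00, 15:30-16:45, 17:30-18:30 (add 3h to convert from UTC-3).
Zane ∩ Noa: 14:30-15:45, 17:15-18:15.
Zane ∩ Noa ∩ Esperanza: 14:30-15:00.
Zane ∩ Noa ∩ Esperanza ∩ Jun: ∅.
Zane ∩ Noa ∩ Esperanza ∩ Jun ∩ Beatriz: ∅.
Zane ∩ Noa ∩ Esperanza ∩ Jun ∩ Beatriz ∩ Dana: ∅.
There is no time when everyone is free.
There is no common window, so the total is 0 minutes.

0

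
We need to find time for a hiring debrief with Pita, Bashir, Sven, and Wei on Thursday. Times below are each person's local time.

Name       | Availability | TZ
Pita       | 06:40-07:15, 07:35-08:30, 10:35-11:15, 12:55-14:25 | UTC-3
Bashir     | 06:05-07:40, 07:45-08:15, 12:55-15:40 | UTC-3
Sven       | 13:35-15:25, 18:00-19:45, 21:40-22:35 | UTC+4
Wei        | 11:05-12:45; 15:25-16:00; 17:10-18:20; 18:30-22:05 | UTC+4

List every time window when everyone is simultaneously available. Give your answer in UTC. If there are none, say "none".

none

Pita in UTC: 09:40-10:15, 10:35-11:30, 13:35-14:15, 15:55-17:25 (add 3h to convert from UTC-3).
Bashir in UTC: 09:05-10:40, 10:45-11:15, 15:55-18:40 (add 3h to convert from UTC-3).
Sven in UTC: 09:35-11:25, 14:00-15:45, 17:40-18:35 (subtract 4h to convert from UTC+4).
Wei in UTC: 07:05-08:45, 11:25-12:00, 13:10-14:20, 14:30-18:05 (subtract 4h to convert from UTC+4).
Pita ∩ Bashir: 09:40-10:15, 10:35-10:40, 10:45-11:15, 15:55-17:25.
Pita ∩ Bashir ∩ Sven: 09:40-10:15, 10:35-10:40, 10:45-11:15.
Pita ∩ Bashir ∩ Sven ∩ Wei: ∅.
There is no time when everyone is free.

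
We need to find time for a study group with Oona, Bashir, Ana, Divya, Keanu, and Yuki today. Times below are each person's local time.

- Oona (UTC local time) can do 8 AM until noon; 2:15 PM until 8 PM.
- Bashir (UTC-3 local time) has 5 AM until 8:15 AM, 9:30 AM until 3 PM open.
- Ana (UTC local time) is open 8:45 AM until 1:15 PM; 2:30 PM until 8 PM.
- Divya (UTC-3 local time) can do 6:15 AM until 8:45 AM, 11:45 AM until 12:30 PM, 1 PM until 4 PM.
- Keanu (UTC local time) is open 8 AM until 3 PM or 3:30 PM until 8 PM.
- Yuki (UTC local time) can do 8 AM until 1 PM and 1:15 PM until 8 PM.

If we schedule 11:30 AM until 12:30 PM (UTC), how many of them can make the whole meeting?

Oona in UTC: 08:00-12:00, 14:15-20:00.
Bashir in UTC: 08:00-11:15, 12:30-18:00 (add 3h to convert from UTC-3).
Ana in UTC: 08:45-13:15, 14:30-20:00.
Divya in UTC: 09:15-11:45, 14:45-15:30, 16:00-19:00 (add 3h to convert from UTC-3).
Keanu in UTC: 08:00-15:00, 15:30-20:00.
Yuki in UTC: 08:00-13:00, 13:15-20:00.
Ana, Keanu, and Yuki can make the full 11:30-12:30 slot — that's 3.

3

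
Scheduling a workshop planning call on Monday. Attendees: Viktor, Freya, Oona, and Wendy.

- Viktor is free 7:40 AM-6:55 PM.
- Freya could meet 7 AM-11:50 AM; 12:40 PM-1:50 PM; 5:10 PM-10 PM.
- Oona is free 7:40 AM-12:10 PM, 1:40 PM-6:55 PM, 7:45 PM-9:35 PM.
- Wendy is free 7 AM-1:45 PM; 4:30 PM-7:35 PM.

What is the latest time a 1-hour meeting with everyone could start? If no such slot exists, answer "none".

Viktor ∩ Freya: 07:40-11:50, 12:40-13:50, 17:10-18:55.
Viktor ∩ Freya ∩ Oona: 07:40-11:50, 13:40-13:50, 17:10-18:55.
Viktor ∩ Freya ∩ Oona ∩ Wendy: 07:40-11:50, 13:40-13:45, 17:10-18:55.
Those are the intersection windows.
The last common window of at least 60 minutes is 17:10-18:55; a 60-minute meeting can start as late as 17:55 and still end by 18:55.

17:55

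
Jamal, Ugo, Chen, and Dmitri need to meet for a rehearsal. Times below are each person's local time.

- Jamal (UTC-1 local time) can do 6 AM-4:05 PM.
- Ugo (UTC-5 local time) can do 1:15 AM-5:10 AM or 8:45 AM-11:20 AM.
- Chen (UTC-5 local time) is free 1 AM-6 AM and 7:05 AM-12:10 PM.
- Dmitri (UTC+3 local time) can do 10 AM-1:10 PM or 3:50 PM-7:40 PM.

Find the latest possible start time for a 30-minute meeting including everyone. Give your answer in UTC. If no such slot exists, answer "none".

15:50

Jamal in UTC: 07:00-17:05 (add 1h to convert from UTC-1).
Ugo in UTC: 06:15-10:10, 13:45-16:20 (add 5h to convert from UTC-5).
Chen in UTC: 06:00-11:00, 12:05-17:10 (add 5h to convert from UTC-5).
Dmitri in UTC: 07:00-10:10, 12:50-16:40 (subtract 3h to convert from UTC+3).
Jamal ∩ Ugo: 07:00-10:10, 13:45-16:20.
Jamal ∩ Ugo ∩ Chen: 07:00-10:10, 13:45-16:20.
Jamal ∩ Ugo ∩ Chen ∩ Dmitri: 07:00-10:10, 13:45-16:20.
The last common window of at least 30 minutes is 13:45-16:20; a 30-minute meeting can start as late as 15:50 and still end by 16:20.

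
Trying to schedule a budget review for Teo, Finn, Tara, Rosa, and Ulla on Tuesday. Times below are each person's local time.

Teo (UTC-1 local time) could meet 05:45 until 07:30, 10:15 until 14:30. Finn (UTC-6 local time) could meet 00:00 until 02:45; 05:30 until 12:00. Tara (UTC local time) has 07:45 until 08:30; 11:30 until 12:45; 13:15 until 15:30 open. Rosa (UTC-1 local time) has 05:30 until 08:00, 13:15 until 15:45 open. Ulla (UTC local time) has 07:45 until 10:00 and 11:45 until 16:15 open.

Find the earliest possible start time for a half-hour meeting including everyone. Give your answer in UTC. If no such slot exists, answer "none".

07:45

Teo in UTC: 06:45-08:30, 11:15-15:30 (add 1h to convert from UTC-1).
Finn in UTC: 06:00-08:45, 11:30-18:00 (add 6h to convert from UTC-6).
Tara in UTC: 07:45-08:30, 11:30-12:45, 13:15-15:30.
Rosa in UTC: 06:30-09:00, 14:15-16:45 (add 1h to convert from UTC-1).
Ulla in UTC: 07:45-10:00, 11:45-16:15.
Teo ∩ Finn: 06:45-08:30, 11:30-15:30.
Teo ∩ Finn ∩ Tara: 07:45-08:30, 11:30-12:45, 13:15-15:30.
Teo ∩ Finn ∩ Tara ∩ Rosa: 07:45-08:30, 14:15-15:30.
Teo ∩ Finn ∩ Tara ∩ Rosa ∩ Ulla: 07:45-08:30, 14:15-15:30.
So the common availability across everyone is 07:45-08:30, 14:15-15:30.
The first common window of at least 30 minutes is 07:45-08:30, so the earliest start is 07:45.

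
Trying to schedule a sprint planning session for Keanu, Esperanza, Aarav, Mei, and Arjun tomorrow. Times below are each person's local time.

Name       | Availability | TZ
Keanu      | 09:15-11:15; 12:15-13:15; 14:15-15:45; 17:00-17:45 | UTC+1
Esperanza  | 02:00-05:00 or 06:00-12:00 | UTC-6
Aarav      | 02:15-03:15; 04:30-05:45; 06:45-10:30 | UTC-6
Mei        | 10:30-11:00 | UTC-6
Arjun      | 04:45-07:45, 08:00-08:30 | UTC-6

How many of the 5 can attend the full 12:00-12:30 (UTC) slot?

2

Keanu in UTC: 08:15-10:15, 11:15-12:15, 13:15-14:45, 16:00-16:45 (subtract 1h to convert from UTC+1).
Esperanza in UTC: 08:00-11:00, 12:00-18:00 (add 6h to convert from UTC-6).
Aarav in UTC: 08:15-09:15, 10:30-11:45, 12:45-16:30 (add 6h to convert from UTC-6).
Mei in UTC: 16:30-17:00 (add 6h to convert from UTC-6).
Arjun in UTC: 10:45-13:45, 14:00-14:30 (add 6h to convert from UTC-6).
Esperanza and Arjun can make the full 12:00-12:30 slot — that's 2.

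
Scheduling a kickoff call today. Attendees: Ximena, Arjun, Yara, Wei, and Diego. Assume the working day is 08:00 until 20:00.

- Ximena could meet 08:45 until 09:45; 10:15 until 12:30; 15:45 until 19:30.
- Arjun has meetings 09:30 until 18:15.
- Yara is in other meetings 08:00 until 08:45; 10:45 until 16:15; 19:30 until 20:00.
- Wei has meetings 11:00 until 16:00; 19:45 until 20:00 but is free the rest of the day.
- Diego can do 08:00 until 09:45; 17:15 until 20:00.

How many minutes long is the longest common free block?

Ximena free: 08:45-09:45, 10:15-12:30, 15:45-19:30.
Arjun free: 08:00-09:30, 18:15-20:00 (invert busy blocks within the working day).
Yara free: 08:45-10:45, 16:15-19:30 (invert busy blocks within the working day).
Wei free: 08:00-11:00, 16:00-19:45 (invert busy blocks within the working day).
Diego free: 08:00-09:45, 17:15-20:00.
Ximena ∩ Arjun: 08:45-09:30, 18:15-19:30.
Ximena ∩ Arjun ∩ Yara: 08:45-09:30, 18:15-19:30.
Ximena ∩ Arjun ∩ Yara ∩ Wei: 08:45-09:30, 18:15-19:30.
Ximena ∩ Arjun ∩ Yara ∩ Wei ∩ Diego: 08:45-09:30, 18:15-19:30.
So the common availability across everyone is 08:45-09:30, 18:15-19:30.
The longest is 18:15-19:30 at 75 minutes.

75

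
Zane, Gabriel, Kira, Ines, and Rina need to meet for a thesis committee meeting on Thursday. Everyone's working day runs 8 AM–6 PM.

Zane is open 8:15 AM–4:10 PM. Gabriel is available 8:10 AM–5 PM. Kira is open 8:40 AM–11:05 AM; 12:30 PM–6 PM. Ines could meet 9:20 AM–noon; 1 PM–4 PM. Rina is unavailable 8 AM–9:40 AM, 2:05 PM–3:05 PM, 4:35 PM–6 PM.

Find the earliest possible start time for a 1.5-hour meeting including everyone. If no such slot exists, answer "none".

none

Zane free: 08:15-16:10.
Gabriel free: 08:10-17:00.
Kira free: 08:40-11:05, 12:30-18:00.
Ines free: 09:20-12:00, 13:00-16:00.
Rina free: 09:40-14:05, 15:05-16:35 (invert busy blocks within the working day).
Zane ∩ Gabriel: 08:15-16:10.
Zane ∩ Gabriel ∩ Kira: 08:40-11:05, 12:30-16:10.
Zane ∩ Gabriel ∩ Kira ∩ Ines: 09:20-11:05, 13:00-16:00.
Zane ∩ Gabriel ∩ Kira ∩ Ines ∩ Rina: 09:40-11:05, 13:00-14:05, 15:05-16:00.
So the common availability across everyone is 09:40-11:05, 13:00-14:05, 15:05-16:00.
No common window is at least 90 minutes long.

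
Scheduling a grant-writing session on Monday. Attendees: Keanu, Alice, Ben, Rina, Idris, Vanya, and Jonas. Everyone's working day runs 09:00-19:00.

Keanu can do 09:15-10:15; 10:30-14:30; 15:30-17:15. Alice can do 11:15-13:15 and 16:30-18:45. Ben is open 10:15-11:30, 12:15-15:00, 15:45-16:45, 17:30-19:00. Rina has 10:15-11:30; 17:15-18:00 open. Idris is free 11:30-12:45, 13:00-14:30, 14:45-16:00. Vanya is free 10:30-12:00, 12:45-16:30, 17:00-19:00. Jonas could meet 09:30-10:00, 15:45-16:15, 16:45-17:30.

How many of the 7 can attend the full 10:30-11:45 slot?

Keanu and Vanya can make the full 10:30-11:45 slot — that's 2.

2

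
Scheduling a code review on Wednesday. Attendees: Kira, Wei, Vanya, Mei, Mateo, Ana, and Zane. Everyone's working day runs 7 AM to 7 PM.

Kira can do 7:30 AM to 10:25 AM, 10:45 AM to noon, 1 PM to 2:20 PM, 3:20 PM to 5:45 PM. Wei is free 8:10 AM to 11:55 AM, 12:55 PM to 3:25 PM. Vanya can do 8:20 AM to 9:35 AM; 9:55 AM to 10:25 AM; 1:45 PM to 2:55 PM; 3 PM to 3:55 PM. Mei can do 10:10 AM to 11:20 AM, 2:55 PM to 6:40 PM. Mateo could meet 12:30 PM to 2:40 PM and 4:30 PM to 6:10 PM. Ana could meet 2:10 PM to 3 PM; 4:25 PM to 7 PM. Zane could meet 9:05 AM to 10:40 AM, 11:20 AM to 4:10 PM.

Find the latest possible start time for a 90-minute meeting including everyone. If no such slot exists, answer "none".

none

Kira ∩ Wei: 08:10-10:25, 10:45-11:55, 13:00-14:20, 15:20-15:25.
Kira ∩ Wei ∩ Vanya: 08:20-09:35, 09:55-10:25, 13:45-14:20, 15:20-15:25.
Kira ∩ Wei ∩ Vanya ∩ Mei: 10:10-10:25, 15:20-15:25.
Kira ∩ Wei ∩ Vanya ∩ Mei ∩ Mateo: ∅.
Kira ∩ Wei ∩ Vanya ∩ Mei ∩ Mateo ∩ Ana: ∅.
Kira ∩ Wei ∩ Vanya ∩ Mei ∩ Mateo ∩ Ana ∩ Zane: ∅.
There is no time when everyone is free.
No common window is at least 90 minutes long.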